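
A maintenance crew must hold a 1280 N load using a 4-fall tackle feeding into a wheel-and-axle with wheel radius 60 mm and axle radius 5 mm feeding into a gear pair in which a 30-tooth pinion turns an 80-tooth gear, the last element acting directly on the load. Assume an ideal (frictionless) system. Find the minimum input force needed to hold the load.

Block-and-tackle MA = number of supporting rope parts = 4.
Wheel-and-axle MA = R/r = 60/5 = 12.
Gear pair MA = 80/30 = 2.6667.
Combined ideal MA = 4 × 12 × 2.6667 = 128.
Effort = load / MA = 1280 / 128 = 10 N.

10 N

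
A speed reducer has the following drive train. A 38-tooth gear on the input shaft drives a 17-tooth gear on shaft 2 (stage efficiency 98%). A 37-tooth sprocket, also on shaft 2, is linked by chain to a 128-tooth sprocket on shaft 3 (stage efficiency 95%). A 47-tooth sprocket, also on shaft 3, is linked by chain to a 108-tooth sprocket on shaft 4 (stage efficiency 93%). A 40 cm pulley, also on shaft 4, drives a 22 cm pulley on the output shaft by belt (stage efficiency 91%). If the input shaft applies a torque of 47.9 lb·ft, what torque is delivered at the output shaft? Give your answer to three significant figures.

73.8 lb·ft

Gear mesh: ratio = 17/38 = 0.44737; torque at shaft 2 = 47.9 × 0.44737 × 0.98 = 21 lb·ft.
Chain: ratio = 128/37 = 3.4595; torque at shaft 3 = 21 × 3.4595 × 0.95 = 69.017 lb·ft.
Chain: ratio = 108/47 = 2.2979; torque at shaft 4 = 69.017 × 2.2979 × 0.93 = 147.49 lb·ft.
Belt: ratio = 22/40 = 0.55; torque at the output shaft = 147.49 × 0.55 × 0.91 = 73.82 lb·ft.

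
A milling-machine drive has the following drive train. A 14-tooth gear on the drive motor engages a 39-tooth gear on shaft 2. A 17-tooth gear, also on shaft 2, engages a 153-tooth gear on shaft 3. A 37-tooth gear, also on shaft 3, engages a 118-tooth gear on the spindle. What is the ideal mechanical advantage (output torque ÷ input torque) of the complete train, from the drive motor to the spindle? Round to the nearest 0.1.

Each stage contributes driven/driver: gear mesh 39/14 = 2.7857, gear mesh 153/17 = 9, gear mesh 118/37 = 3.1892.
Overall: 2.7857 × 9 × 3.1892 = 79.958.

80.0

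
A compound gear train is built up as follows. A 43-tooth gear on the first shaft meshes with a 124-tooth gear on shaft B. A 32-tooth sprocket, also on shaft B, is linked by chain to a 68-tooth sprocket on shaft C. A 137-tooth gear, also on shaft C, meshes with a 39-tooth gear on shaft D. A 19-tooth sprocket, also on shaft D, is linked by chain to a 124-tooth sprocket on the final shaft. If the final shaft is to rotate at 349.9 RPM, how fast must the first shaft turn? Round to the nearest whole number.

3984 RPM

Overall ratio R = 2.8837 × 2.125 × 0.28467 × 6.5263 = 11.385.
Required input speed = output speed × R = 349.9 × 11.385 = 3983.5 RPM.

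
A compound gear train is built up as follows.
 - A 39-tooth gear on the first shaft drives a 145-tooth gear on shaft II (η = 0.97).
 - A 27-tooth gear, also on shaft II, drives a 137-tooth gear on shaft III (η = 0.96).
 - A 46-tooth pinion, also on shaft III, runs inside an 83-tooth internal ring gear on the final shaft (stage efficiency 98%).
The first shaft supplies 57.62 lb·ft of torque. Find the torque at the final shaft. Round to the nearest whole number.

1790 lb·ft

After the gear mesh (145/39): 57.62 × 3.7179 × 0.97 = 207.8 lb·ft
After the gear mesh (137/27): 207.8 × 5.0741 × 0.96 = 1012.2 lb·ft
After the internal gear (83/46): 1012.2 × 1.8043 × 0.98 = 1789.9 lb·ft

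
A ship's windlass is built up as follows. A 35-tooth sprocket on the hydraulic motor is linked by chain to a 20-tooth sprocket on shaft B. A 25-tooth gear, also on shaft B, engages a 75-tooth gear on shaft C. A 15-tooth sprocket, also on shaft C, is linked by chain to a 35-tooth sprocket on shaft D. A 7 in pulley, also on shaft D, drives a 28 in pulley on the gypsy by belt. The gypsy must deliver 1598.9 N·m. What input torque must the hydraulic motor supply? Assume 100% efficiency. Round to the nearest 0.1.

99.9 N·m

Overall ratio R = 0.57143 × 3 × 2.3333 × 4 = 16.
Input torque = output torque / R = 1598.9 / 16 = 99.931 N·m.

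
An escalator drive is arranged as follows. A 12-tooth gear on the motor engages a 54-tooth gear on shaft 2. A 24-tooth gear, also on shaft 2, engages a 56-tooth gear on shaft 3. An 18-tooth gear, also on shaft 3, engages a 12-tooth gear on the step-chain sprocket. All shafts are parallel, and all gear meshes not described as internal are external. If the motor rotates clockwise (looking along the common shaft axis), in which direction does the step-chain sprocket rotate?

the motor → shaft 2: external mesh, 1 reversal → CCW.
shaft 2 → shaft 3: external mesh, 1 reversal → CW.
shaft 3 → the step-chain sprocket: external mesh, 1 reversal → CCW.
3 reversals in total — an odd number — so the step-chain sprocket turns opposite to the motor.

counterclockwise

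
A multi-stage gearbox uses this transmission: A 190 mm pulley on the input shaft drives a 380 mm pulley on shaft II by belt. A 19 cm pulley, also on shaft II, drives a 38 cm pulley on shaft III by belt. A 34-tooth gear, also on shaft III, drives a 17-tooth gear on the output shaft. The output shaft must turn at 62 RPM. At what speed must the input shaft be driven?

Overall ratio R = 2 × 2 × 0.5 = 2.
Required input speed = output speed × R = 62 × 2 = 124 RPM.

124 RPM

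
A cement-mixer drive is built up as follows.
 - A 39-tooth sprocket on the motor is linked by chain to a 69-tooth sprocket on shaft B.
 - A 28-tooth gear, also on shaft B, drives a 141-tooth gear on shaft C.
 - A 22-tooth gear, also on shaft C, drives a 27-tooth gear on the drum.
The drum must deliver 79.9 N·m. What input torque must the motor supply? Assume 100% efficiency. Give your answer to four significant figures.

Overall ratio R = 1.7692 × 5.0357 × 1.2273 = 10.934.
Input torque = output torque / R = 79.9 / 10.934 = 7.3074 N·m.

7.307 N·m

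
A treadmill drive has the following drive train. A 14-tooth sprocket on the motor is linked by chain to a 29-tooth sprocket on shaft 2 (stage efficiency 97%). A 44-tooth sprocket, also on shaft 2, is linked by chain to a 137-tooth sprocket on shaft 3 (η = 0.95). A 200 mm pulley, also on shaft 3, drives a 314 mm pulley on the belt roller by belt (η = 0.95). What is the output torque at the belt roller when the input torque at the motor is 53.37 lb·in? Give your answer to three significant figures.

473 lb·in

After the chain (29/14): 53.37 × 2.0714 × 0.97 = 107.24 lb·in
After the chain (137/44): 107.24 × 3.1136 × 0.95 = 317.2 lb·in
After the belt (314/200): 317.2 × 1.57 × 0.95 = 473.1 lb·in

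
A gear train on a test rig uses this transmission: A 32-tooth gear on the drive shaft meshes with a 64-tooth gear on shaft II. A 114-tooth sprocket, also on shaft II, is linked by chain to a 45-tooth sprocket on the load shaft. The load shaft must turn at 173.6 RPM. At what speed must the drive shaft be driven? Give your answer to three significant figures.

Overall ratio R = 2 × 0.39474 = 0.78947.
Required input speed = output speed × R = 173.6 × 0.78947 = 137.05 RPM.

137 RPM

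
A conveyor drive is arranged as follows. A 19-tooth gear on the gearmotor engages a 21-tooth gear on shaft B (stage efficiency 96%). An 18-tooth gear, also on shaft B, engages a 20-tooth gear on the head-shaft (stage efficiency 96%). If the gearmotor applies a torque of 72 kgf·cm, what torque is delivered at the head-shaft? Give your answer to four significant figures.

After the gear mesh (21/19): 72 × 1.1053 × 0.96 = 76.396 kgf·cm
After the gear mesh (20/18): 76.396 × 1.1111 × 0.96 = 81.489 kgf·cm

81.49 kgf·cm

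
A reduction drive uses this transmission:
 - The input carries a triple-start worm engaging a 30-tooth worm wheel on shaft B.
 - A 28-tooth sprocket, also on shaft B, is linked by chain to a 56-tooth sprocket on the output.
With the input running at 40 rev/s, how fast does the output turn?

Worm: ratio = 30/3 = 10, so shaft B turns at 40 / 10 = 4 rev/s.
Chain: ratio = 56/28 = 2, so the output turns at 4 / 2 = 2 rev/s.

2 rev/s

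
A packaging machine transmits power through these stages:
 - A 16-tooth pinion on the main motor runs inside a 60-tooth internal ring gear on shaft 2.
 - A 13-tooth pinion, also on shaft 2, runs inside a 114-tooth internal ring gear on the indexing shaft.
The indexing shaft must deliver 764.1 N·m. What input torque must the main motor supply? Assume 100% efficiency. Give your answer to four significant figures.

Overall ratio R = 3.75 × 8.7692 = 32.885.
Input torque = output torque / R = 764.1 / 32.885 = 23.236 N·m.

23.24 N·m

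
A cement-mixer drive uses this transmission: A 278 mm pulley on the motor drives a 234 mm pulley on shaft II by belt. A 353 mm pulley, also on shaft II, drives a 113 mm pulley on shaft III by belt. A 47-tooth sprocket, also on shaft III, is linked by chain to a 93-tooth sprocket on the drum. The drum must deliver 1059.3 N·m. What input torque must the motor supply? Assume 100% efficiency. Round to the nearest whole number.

Overall ratio R = 0.84173 × 0.32011 × 1.9787 = 0.53316.
Input torque = output torque / R = 1059.3 / 0.53316 = 1986.8 N·m.

1987 N·m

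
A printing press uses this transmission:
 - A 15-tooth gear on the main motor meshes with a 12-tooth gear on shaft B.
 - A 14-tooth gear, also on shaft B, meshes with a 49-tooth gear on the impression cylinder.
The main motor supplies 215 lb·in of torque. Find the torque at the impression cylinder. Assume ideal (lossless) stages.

602 lb·in

Gear mesh: ratio = 12/15 = 0.8; torque at shaft B = 215 × 0.8 = 172 lb·in.
Gear mesh: ratio = 49/14 = 3.5; torque at the impression cylinder = 172 × 3.5 = 602 lb·in.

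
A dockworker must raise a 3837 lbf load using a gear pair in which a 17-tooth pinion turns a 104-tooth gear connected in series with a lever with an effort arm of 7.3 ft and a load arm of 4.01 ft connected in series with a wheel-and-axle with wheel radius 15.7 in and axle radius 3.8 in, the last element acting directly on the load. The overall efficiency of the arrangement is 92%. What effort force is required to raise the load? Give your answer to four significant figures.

Gear pair MA = 104/17 = 6.1176.
Lever MA = effort arm / load arm = 7.3/4.01 = 1.8204.
Wheel-and-axle MA = R/r = 15.7/3.8 = 4.1316.
Combined ideal MA = 6.1176 × 1.8204 × 4.1316 = 46.013.
Actual MA = 46.013 × 0.92 = 42.332.
Effort = load / actual MA = 3837 / 42.332 = 90.641 lbf.

90.64 lbf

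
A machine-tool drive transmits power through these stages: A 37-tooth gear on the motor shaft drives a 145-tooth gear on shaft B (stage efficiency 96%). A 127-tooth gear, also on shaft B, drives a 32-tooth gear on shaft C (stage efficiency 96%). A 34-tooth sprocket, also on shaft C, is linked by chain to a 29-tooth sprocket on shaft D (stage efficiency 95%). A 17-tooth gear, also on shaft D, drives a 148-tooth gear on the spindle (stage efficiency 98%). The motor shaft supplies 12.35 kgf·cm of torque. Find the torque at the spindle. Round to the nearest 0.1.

77.7 kgf·cm

After the gear mesh (145/37): 12.35 × 3.9189 × 0.96 = 46.463 kgf·cm
After the gear mesh (32/127): 46.463 × 0.25197 × 0.96 = 11.239 kgf·cm
After the chain (29/34): 11.239 × 0.85294 × 0.95 = 9.1068 kgf·cm
After the gear mesh (148/17): 9.1068 × 8.7059 × 0.98 = 77.697 kgf·cm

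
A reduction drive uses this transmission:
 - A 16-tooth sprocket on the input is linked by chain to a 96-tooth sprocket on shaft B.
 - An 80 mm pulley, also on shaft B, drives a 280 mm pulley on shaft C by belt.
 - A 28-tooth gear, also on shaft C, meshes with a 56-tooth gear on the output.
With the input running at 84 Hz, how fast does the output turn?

chain 96/16 = 6 → 84/6 = 14 Hz
belt 280/80 = 3.5 → 14/3.5 = 4 Hz
gear mesh 56/28 = 2 → 4/2 = 2 Hz

2 Hz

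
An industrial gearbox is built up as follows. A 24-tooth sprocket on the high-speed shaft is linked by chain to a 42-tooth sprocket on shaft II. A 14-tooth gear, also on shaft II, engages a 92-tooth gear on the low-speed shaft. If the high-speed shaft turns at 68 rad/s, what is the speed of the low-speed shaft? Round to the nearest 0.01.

chain 42/24 = 1.75 → 68/1.75 = 38.857 rad/s
gear mesh 92/14 = 6.5714 → 38.857/6.5714 = 5.913 rad/s

5.91 rad/s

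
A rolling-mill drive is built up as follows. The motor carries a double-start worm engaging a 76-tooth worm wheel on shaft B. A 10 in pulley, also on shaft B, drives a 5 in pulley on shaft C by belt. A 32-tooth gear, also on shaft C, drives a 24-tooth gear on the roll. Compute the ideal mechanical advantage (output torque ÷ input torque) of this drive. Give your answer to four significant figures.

14.25

Each stage contributes driven/driver: worm 76/2 = 38, belt 5/10 = 0.5, gear mesh 24/32 = 0.75.
Overall: 38 × 0.5 × 0.75 = 14.25.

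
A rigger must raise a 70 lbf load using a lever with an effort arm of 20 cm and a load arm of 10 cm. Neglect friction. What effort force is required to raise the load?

35 lbf

Lever MA = effort arm / load arm = 20/10 = 2.
Effort = load / MA = 70 / 2 = 35 lbf.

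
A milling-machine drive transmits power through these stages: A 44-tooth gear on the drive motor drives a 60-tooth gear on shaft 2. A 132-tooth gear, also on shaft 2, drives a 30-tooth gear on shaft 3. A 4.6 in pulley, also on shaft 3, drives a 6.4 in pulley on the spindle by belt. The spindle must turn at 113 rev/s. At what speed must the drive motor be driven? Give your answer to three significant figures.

Overall ratio R = 1.3636 × 0.22727 × 1.3913 = 0.43119.
Required input speed = output speed × R = 113 × 0.43119 = 48.724 rev/s.

48.7 rev/s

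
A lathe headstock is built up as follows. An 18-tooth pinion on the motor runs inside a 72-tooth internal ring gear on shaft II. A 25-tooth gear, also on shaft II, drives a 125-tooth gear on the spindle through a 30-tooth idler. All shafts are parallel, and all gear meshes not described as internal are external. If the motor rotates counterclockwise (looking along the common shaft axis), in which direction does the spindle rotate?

counterclockwise

the motor → shaft II: internal mesh, same direction → CCW.
shaft II → the spindle: driver → idler → driven is 2 external meshes, 2 reversals → CCW.
2 reversals in total — an even number — so the spindle turns the same way as the motor.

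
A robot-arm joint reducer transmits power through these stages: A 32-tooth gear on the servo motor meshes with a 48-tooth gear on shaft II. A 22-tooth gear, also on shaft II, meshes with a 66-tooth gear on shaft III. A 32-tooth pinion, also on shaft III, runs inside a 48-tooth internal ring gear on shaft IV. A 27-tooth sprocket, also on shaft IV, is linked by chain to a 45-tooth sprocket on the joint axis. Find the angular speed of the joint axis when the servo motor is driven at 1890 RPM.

the servo motor → shaft II (gear mesh, 48/32): 1890 ÷ 1.5 = 1260 RPM
shaft II → shaft III (gear mesh, 66/22): 1260 ÷ 3 = 420 RPM
shaft III → shaft IV (internal gear, 48/32): 420 ÷ 1.5 = 280 RPM
shaft IV → the joint axis (chain, 45/27): 280 ÷ 1.6667 = 168 RPM

168 RPM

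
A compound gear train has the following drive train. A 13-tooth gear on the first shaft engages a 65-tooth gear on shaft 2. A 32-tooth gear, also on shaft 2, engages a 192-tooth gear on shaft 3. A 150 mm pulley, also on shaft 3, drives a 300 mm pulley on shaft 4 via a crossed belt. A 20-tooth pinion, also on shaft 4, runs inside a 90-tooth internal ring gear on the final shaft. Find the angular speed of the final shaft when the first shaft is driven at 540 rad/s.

Gear mesh: ratio = 65/13 = 5, so shaft 2 turns at 540 / 5 = 108 rad/s.
Gear mesh: ratio = 192/32 = 6, so shaft 3 turns at 108 / 6 = 18 rad/s.
Belt: ratio = 300/150 = 2, so shaft 4 turns at 18 / 2 = 9 rad/s.
Internal gear: ratio = 90/20 = 4.5, so the final shaft turns at 9 / 4.5 = 2 rad/s.

2 rad/s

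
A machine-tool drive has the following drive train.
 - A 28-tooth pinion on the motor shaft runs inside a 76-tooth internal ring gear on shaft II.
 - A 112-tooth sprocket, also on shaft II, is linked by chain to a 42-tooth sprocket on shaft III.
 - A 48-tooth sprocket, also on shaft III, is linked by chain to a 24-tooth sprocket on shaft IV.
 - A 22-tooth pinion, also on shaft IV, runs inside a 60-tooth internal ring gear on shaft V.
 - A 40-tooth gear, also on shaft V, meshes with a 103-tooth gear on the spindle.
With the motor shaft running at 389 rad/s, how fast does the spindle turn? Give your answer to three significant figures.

Internal gear: ratio = 76/28 = 2.7143, so shaft II turns at 389 / 2.7143 = 143.32 rad/s.
Chain: ratio = 42/112 = 0.375, so shaft III turns at 143.32 / 0.375 = 382.18 rad/s.
Chain: ratio = 24/48 = 0.5, so shaft IV turns at 382.18 / 0.5 = 764.35 rad/s.
Internal gear: ratio = 60/22 = 2.7273, so shaft V turns at 764.35 / 2.7273 = 280.26 rad/s.
Gear mesh: ratio = 103/40 = 2.575, so the spindle turns at 280.26 / 2.575 = 108.84 rad/s.

109 rad/s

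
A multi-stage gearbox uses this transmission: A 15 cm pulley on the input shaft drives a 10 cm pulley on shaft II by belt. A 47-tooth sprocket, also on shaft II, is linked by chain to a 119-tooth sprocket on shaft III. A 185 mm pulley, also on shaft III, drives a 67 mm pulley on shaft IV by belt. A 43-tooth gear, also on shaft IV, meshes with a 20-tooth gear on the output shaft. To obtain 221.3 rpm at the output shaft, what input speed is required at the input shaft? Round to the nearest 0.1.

Overall ratio R = 0.66667 × 2.5319 × 0.36216 × 0.46512 = 0.28433.
Required input speed = output speed × R = 221.3 × 0.28433 = 62.922 rpm.

62.9 rpm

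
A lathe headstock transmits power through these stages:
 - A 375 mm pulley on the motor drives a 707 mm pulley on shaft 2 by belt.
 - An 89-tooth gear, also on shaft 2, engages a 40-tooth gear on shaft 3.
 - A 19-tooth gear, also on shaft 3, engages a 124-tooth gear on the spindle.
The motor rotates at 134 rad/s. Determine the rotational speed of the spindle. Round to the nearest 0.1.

belt 707/375 = 1.8853 → 134/1.8853 = 71.075 rad/s
gear mesh 40/89 = 0.44944 → 71.075/0.44944 = 158.14 rad/s
gear mesh 124/19 = 6.5263 → 158.14/6.5263 = 24.231 rad/s

24.2 rad/s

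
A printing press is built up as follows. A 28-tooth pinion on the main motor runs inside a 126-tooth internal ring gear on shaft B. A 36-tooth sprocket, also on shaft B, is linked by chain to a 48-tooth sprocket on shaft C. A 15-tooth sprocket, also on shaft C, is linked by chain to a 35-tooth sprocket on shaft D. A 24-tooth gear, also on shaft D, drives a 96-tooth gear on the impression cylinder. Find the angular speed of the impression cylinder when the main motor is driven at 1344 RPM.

24 RPM

internal gear 126/28 = 4.5 → 1344/4.5 = 298.67 RPM
chain 48/36 = 1.3333 → 298.67/1.3333 = 224 RPM
chain 35/15 = 2.3333 → 224/2.3333 = 96 RPM
gear mesh 96/24 = 4 → 96/4 = 24 RPM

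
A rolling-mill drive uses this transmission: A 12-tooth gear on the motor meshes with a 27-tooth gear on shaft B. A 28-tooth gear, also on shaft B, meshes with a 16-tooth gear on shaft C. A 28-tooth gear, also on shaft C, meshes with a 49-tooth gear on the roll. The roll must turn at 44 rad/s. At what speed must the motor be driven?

Overall ratio R = 2.25 × 0.57143 × 1.75 = 2.25.
Required input speed = output speed × R = 44 × 2.25 = 99 rad/s.

99 rad/s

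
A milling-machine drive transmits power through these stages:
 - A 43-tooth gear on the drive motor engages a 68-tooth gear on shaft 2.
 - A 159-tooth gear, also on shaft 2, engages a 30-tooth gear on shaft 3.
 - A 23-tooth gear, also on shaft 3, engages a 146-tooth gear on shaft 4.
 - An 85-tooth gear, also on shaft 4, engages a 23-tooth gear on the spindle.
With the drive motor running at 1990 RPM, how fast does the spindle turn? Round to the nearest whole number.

gear mesh 68/43 = 1.5814 → 1990/1.5814 = 1258.4 RPM
gear mesh 30/159 = 0.18868 → 1258.4/0.18868 = 6669.4 RPM
gear mesh 146/23 = 6.3478 → 6669.4/6.3478 = 1050.7 RPM
gear mesh 23/85 = 0.27059 → 1050.7/0.27059 = 3882.9 RPM

3883 RPM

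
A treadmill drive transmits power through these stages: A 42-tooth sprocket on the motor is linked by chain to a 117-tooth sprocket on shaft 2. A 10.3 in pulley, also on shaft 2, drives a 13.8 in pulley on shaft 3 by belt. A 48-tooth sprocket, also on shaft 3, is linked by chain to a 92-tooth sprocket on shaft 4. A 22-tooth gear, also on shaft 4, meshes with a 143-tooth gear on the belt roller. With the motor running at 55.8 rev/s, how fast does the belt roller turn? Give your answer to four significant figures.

1.200 rev/s

chain 117/42 = 2.7857 → 55.8/2.7857 = 20.031 rev/s
belt 13.8/10.3 = 1.3398 → 20.031/1.3398 = 14.951 rev/s
chain 92/48 = 1.9167 → 14.951/1.9167 = 7.8003 rev/s
gear mesh 143/22 = 6.5 → 7.8003/6.5 = 1.2 rev/s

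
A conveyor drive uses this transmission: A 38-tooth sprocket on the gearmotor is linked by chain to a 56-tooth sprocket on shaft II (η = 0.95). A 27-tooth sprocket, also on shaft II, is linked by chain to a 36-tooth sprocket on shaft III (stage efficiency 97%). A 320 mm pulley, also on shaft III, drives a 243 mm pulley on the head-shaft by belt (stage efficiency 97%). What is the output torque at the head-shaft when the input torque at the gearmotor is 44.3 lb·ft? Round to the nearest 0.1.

59.1 lb·ft

After the chain (56/38): 44.3 × 1.4737 × 0.95 = 62.02 lb·ft
After the chain (36/27): 62.02 × 1.3333 × 0.97 = 80.213 lb·ft
After the belt (243/320): 80.213 × 0.75938 × 0.97 = 59.084 lb·ft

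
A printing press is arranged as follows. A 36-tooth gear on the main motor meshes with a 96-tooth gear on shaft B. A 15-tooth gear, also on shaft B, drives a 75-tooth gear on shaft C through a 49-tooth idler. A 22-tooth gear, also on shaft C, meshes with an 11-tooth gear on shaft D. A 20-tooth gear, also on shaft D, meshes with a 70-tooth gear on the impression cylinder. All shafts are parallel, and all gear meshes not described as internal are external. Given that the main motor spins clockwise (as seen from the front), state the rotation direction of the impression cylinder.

the main motor → shaft B: external mesh, 1 reversal → CCW.
shaft B → shaft C: driver → idler → driven is 2 external meshes, 2 reversals → CCW.
shaft C → shaft D: external mesh, 1 reversal → CW.
shaft D → the impression cylinder: external mesh, 1 reversal → CCW.
5 reversals in total — an odd number — so the impression cylinder turns opposite to the main motor.

anticlockwise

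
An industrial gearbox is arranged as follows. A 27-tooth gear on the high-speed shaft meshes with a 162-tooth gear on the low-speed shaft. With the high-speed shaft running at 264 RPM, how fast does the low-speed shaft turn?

44 RPM

the high-speed shaft → the low-speed shaft (gear mesh, 162/27): 264 ÷ 6 = 44 RPM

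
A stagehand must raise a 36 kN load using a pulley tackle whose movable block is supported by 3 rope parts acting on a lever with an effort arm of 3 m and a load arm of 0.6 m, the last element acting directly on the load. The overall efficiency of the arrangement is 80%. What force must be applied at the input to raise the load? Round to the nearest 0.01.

3.00 kN

Block-and-tackle MA = number of supporting rope parts = 3.
Lever MA = effort arm / load arm = 3/0.6 = 5.
Combined ideal MA = 3 × 5 = 15.
Actual MA = 15 × 0.80 = 12.
Effort = load / actual MA = 36 / 12 = 3 kN.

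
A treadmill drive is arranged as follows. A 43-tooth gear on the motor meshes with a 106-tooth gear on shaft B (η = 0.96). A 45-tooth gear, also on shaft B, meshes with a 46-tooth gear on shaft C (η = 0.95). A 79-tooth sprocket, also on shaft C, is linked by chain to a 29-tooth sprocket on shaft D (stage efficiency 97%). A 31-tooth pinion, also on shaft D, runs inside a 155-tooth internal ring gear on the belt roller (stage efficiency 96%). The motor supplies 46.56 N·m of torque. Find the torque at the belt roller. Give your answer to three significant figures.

After the gear mesh (106/43): 46.56 × 2.4651 × 0.96 = 110.18 N·m
After the gear mesh (46/45): 110.18 × 1.0222 × 0.95 = 107 N·m
After the chain (29/79): 107 × 0.36709 × 0.97 = 38.101 N·m
After the internal gear (155/31): 38.101 × 5 × 0.96 = 182.88 N·m

183 N·m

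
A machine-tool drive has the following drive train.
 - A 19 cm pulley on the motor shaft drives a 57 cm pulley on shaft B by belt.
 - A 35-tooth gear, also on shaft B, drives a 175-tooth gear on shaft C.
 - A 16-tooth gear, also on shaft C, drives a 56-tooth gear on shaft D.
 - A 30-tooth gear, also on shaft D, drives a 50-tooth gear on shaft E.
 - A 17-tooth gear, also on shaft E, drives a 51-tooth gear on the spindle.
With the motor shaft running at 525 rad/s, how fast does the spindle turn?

2 rad/s

Belt: ratio = 57/19 = 3, so shaft B turns at 525 / 3 = 175 rad/s.
Gear mesh: ratio = 175/35 = 5, so shaft C turns at 175 / 5 = 35 rad/s.
Gear mesh: ratio = 56/16 = 3.5, so shaft D turns at 35 / 3.5 = 10 rad/s.
Gear mesh: ratio = 50/30 = 1.6667, so shaft E turns at 10 / 1.6667 = 6 rad/s.
Gear mesh: ratio = 51/17 = 3, so the spindle turns at 6 / 3 = 2 rad/s.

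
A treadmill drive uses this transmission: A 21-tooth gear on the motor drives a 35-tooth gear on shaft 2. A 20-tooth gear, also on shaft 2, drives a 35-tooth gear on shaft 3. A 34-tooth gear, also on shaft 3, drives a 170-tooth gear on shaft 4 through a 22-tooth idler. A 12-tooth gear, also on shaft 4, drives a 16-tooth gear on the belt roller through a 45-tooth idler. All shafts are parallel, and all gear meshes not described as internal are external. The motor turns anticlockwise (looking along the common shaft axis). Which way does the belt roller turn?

anticlockwise

the motor → shaft 2: external mesh, 1 reversal → CW.
shaft 2 → shaft 3: external mesh, 1 reversal → CCW.
shaft 3 → shaft 4: driver → idler → driven is 2 external meshes, 2 reversals → CCW.
shaft 4 → the belt roller: driver → idler → driven is 2 external meshes, 2 reversals → CCW.
6 reversals in total — an even number — so the belt roller turns the same way as the motor.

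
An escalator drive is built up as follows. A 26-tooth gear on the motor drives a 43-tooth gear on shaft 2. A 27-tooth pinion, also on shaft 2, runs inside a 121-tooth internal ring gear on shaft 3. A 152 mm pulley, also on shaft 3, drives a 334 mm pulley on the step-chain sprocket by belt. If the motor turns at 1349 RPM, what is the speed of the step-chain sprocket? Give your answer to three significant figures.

82.8 RPM

the motor → shaft 2 (gear mesh, 43/26): 1349 ÷ 1.6538 = 815.67 RPM
shaft 2 → shaft 3 (internal gear, 121/27): 815.67 ÷ 4.4815 = 182.01 RPM
shaft 3 → the step-chain sprocket (belt, 334/152): 182.01 ÷ 2.1974 = 82.831 RPM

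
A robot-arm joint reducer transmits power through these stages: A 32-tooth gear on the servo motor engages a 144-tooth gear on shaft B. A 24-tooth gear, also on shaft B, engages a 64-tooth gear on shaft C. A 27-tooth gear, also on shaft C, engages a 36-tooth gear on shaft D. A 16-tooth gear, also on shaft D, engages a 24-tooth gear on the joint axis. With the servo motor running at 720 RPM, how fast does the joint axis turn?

30 RPM

gear mesh 144/32 = 4.5 → 720/4.5 = 160 RPM
gear mesh 64/24 = 2.6667 → 160/2.6667 = 60 RPM
gear mesh 36/27 = 1.3333 → 60/1.3333 = 45 RPM
gear mesh 24/16 = 1.5 → 45/1.5 = 30 RPM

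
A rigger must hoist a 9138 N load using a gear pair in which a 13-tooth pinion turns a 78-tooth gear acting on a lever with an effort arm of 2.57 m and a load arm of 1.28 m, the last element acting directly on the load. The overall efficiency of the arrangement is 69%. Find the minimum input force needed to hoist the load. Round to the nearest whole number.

1099 N

Gear pair MA = 78/13 = 6.
Lever MA = effort arm / load arm = 2.57/1.28 = 2.0078.
Combined ideal MA = 6 × 2.0078 = 12.047.
Actual MA = 12.047 × 0.69 = 8.3123.
Effort = load / actual MA = 9138 / 8.3123 = 1099.3 N.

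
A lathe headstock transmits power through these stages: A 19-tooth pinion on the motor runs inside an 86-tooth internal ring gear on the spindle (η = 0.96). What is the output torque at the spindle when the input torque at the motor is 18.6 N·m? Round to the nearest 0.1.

internal gear 86/19 = 4.5263 → τ = 18.6·4.5263·0.96 = 80.822 N·m

80.8 N·m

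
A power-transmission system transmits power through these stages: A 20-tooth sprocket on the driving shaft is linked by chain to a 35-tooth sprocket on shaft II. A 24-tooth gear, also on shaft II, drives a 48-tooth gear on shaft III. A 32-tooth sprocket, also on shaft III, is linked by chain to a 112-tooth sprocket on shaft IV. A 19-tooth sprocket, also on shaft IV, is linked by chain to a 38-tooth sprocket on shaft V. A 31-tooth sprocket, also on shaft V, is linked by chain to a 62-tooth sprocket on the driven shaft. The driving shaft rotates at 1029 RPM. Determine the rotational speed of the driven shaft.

21 RPM

chain 35/20 = 1.75 → 1029/1.75 = 588 RPM
gear mesh 48/24 = 2 → 588/2 = 294 RPM
chain 112/32 = 3.5 → 294/3.5 = 84 RPM
chain 38/19 = 2 → 84/2 = 42 RPM
chain 62/31 = 2 → 42/2 = 21 RPM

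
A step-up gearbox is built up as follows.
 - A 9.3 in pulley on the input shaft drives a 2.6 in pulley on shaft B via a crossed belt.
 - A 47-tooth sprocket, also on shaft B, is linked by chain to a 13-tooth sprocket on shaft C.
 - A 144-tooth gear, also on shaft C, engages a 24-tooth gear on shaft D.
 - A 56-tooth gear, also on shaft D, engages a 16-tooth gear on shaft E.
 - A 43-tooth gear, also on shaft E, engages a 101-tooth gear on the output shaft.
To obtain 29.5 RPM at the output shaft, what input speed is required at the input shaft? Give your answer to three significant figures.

0.255 RPM

Overall ratio R = 0.27957 × 0.2766 × 0.16667 × 0.28571 × 2.3488 = 0.0086491.
Required input speed = output speed × R = 29.5 × 0.0086491 = 0.25515 RPM.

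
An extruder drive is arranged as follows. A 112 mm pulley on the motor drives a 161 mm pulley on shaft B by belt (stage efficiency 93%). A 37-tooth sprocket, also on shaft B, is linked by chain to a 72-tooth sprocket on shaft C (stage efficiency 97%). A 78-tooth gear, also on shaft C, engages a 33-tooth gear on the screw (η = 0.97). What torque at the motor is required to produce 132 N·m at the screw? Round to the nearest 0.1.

127.5 N·m

Overall ratio R = 1.4375 × 1.9459 × 0.42308 = 1.1835; overall efficiency η = 0.93 × 0.97 × 0.97 = 0.8750.
Input torque = output torque / (R × η) = 132 / (1.1835 × 0.8750) = 127.46 N·m.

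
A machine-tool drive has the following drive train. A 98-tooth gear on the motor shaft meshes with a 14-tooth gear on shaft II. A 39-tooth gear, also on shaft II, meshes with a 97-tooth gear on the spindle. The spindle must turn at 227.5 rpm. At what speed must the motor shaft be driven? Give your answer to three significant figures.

Overall ratio R = 0.14286 × 2.4872 = 0.35531.
Required input speed = output speed × R = 227.5 × 0.35531 = 80.833 rpm.

80.8 rpm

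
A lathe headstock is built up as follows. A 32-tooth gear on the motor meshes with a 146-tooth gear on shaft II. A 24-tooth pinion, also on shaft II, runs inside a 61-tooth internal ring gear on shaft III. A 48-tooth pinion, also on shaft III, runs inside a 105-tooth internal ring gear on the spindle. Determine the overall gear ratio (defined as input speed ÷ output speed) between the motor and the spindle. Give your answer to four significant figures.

25.37

Each stage contributes driven/driver: gear mesh 146/32 = 4.5625, internal gear 61/24 = 2.5417, internal gear 105/48 = 2.1875.
Overall: 4.5625 × 2.5417 × 2.1875 = 25.367.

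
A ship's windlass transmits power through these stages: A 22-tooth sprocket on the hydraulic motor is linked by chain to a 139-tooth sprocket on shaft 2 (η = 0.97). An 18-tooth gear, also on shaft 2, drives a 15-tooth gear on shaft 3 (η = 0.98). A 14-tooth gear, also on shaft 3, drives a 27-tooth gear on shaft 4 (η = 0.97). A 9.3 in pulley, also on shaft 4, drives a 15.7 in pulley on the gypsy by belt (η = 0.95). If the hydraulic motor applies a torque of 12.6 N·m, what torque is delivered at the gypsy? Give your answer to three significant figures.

189 N·m

After the chain (139/22): 12.6 × 6.3182 × 0.97 = 77.221 N·m
After the gear mesh (15/18): 77.221 × 0.83333 × 0.98 = 63.064 N·m
After the gear mesh (27/14): 63.064 × 1.9286 × 0.97 = 117.97 N·m
After the belt (15.7/9.3): 117.97 × 1.6882 × 0.95 = 189.2 N·m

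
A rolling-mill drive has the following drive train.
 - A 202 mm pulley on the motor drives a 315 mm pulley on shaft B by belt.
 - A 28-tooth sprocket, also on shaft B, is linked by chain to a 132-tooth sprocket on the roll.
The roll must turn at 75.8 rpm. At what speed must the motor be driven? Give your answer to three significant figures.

Overall ratio R = 1.5594 × 4.7143 = 7.3515.
Required input speed = output speed × R = 75.8 × 7.3515 = 557.24 rpm.

557 rpm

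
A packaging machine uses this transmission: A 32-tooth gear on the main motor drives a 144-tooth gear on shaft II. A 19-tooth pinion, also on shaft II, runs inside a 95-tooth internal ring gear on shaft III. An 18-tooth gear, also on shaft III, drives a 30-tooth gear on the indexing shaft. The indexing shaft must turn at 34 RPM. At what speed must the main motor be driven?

Overall ratio R = 4.5 × 5 × 1.6667 = 37.5.
Required input speed = output speed × R = 34 × 37.5 = 1275 RPM.

1275 RPM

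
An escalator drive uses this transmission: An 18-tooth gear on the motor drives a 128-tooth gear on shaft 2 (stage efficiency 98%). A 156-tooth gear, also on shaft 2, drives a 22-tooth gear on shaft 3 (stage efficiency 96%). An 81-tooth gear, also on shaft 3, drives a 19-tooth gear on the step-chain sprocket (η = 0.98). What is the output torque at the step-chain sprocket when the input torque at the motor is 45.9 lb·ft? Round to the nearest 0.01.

9.95 lb·ft

Gear mesh: ratio = 128/18 = 7.1111; torque at shaft 2 = 45.9 × 7.1111 × 0.98 = 319.87 lb·ft.
Gear mesh: ratio = 22/156 = 0.14103; torque at shaft 3 = 319.87 × 0.14103 × 0.96 = 43.306 lb·ft.
Gear mesh: ratio = 19/81 = 0.23457; torque at the step-chain sprocket = 43.306 × 0.23457 × 0.98 = 9.955 lb·ft.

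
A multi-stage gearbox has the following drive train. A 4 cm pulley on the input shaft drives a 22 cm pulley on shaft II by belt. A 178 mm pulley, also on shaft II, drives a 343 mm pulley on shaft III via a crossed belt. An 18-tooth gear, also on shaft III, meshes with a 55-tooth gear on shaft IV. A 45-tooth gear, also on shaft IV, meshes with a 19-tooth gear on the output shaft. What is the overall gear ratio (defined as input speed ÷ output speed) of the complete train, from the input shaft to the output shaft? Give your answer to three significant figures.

Each stage contributes driven/driver: belt 22/4 = 5.5, belt 343/178 = 1.927, gear mesh 55/18 = 3.0556, gear mesh 19/45 = 0.42222.
Overall: 5.5 × 1.927 × 3.0556 × 0.42222 = 13.673.

13.7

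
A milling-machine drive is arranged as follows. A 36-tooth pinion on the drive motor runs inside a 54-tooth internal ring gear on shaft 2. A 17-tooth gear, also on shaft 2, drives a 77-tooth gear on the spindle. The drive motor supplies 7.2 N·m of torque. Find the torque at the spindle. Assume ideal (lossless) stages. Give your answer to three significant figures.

Internal gear: ratio = 54/36 = 1.5; torque at shaft 2 = 7.2 × 1.5 = 10.8 N·m.
Gear mesh: ratio = 77/17 = 4.5294; torque at the spindle = 10.8 × 4.5294 = 48.918 N·m.

48.9 N·m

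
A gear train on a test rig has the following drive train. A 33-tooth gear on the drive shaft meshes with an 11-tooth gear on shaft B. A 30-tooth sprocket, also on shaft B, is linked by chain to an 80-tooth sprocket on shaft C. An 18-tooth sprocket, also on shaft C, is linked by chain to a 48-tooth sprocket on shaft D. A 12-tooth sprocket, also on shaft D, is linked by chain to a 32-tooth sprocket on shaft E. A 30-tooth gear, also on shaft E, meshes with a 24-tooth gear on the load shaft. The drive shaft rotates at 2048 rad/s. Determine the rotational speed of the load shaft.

405 rad/s

gear mesh 11/33 = 0.33333 → 2048/0.33333 = 6144 rad/s
chain 80/30 = 2.6667 → 6144/2.6667 = 2304 rad/s
chain 48/18 = 2.6667 → 2304/2.6667 = 864 rad/s
chain 32/12 = 2.6667 → 864/2.6667 = 324 rad/s
gear mesh 24/30 = 0.8 → 324/0.8 = 405 rad/s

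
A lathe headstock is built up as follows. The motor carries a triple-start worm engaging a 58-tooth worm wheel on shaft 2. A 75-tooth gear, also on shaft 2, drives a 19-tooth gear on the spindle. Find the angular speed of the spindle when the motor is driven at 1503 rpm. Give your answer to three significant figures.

307 rpm

worm 58/3 = 19.333 → 1503/19.333 = 77.741 rpm
gear mesh 19/75 = 0.25333 → 77.741/0.25333 = 306.87 rpm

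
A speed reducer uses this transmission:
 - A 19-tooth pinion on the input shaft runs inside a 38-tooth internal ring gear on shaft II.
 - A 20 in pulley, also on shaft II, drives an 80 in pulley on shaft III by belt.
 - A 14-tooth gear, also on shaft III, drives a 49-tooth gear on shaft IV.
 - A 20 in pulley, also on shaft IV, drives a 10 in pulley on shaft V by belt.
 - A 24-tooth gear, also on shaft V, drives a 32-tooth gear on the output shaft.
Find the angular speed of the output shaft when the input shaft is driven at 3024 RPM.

162 RPM

Internal gear: ratio = 38/19 = 2, so shaft II turns at 3024 / 2 = 1512 RPM.
Belt: ratio = 80/20 = 4, so shaft III turns at 1512 / 4 = 378 RPM.
Gear mesh: ratio = 49/14 = 3.5, so shaft IV turns at 378 / 3.5 = 108 RPM.
Belt: ratio = 10/20 = 0.5, so shaft V turns at 108 / 0.5 = 216 RPM.
Gear mesh: ratio = 32/24 = 1.3333, so the output shaft turns at 216 / 1.3333 = 162 RPM.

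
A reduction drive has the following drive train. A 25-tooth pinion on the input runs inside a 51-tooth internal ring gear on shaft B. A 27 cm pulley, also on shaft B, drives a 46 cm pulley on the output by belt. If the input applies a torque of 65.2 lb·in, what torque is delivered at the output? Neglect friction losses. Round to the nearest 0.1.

226.6 lb·in

After the internal gear (51/25): 65.2 × 2.04 = 133.01 lb·in
After the belt (46/27): 133.01 × 1.7037 = 226.61 lb·in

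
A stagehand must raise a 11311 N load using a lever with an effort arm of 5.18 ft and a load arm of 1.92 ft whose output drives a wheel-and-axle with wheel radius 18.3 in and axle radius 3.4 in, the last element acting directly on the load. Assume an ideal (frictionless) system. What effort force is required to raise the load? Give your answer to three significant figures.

Lever MA = effort arm / load arm = 5.18/1.92 = 2.6979.
Wheel-and-axle MA = R/r = 18.3/3.4 = 5.3824.
Combined ideal MA = 2.6979 × 5.3824 = 14.521.
Effort = load / MA = 11311 / 14.521 = 778.93 N.

779 N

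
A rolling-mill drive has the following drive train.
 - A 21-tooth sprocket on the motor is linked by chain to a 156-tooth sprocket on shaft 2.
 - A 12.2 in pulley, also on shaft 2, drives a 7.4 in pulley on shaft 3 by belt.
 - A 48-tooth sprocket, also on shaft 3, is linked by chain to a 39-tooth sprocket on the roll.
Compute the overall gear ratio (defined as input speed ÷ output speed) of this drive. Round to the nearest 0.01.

3.66

Each stage contributes driven/driver: chain 156/21 = 7.4286, belt 7.4/12.2 = 0.60656, chain 39/48 = 0.8125.
Overall: 7.4286 × 0.60656 × 0.8125 = 3.661.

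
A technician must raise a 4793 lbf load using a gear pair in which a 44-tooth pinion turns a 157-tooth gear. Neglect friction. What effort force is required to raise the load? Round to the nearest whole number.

1343 lbf

Gear pair MA = 157/44 = 3.5682.
Effort = load / MA = 4793 / 3.5682 = 1343.3 lbf.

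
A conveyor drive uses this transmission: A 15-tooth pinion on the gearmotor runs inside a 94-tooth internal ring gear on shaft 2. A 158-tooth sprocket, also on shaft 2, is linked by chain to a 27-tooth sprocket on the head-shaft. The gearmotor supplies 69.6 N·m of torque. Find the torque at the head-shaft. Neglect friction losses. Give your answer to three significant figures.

After the internal gear (94/15): 69.6 × 6.2667 = 436.16 N·m
After the chain (27/158): 436.16 × 0.17089 = 74.534 N·m

74.5 N·m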